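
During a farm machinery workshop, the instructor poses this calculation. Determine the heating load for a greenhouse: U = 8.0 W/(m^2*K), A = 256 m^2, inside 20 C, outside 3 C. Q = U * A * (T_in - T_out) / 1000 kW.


dT = 20 - (3) = 17 K
Q = U * A * dT
  = 8.0 * 256 * 17
  = 34816 W = 34.82 kW


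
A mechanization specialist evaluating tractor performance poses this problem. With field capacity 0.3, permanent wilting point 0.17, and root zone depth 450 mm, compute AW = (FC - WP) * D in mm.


AW = (FC - WP) * D
   = (0.3 - 0.17) * 450
   = 0.13 * 450
   = 58.50 mm


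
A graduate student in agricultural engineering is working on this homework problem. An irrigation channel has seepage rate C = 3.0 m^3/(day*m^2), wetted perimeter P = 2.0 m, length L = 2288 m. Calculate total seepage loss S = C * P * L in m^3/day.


S = C * P * L
  = 3.0 * 2.0 * 2288
  = 13728 m^3/day


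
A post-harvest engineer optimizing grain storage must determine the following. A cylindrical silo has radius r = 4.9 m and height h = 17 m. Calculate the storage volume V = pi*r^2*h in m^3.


V = pi * r^2 * h
  = pi * 4.9^2 * 17
  = pi * 24.01 * 17
  = 1282.30 m^3


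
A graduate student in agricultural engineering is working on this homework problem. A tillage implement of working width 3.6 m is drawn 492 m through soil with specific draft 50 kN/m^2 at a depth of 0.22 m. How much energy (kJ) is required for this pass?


E = k * d * w * L
  = 50 * 0.22 * 3.6 * 492
  = 19483.20 kJ


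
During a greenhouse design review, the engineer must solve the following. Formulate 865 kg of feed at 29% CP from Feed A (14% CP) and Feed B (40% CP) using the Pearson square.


parts_A = CP_b - target = 40 - 29 = 11
parts_B = target - CP_a = 29 - 14 = 15
total_parts = 11 + 15 = 26
Feed A = 865 * 11 / 26 = 365.96 kg
Feed B = 865 * 15 / 26 = 499.04 kg

365.96 kg


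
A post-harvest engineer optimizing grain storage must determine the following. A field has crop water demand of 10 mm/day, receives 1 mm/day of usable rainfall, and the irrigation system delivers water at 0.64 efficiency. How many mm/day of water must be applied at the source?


IWR = (ETc - Pe) / Ea
    = (10 - 1) / 0.64
    = 9 / 0.64
    = 14.06 mm/day


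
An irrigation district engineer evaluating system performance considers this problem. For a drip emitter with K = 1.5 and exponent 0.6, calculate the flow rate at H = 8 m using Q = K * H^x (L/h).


Q = K * H^x
  = 1.5 * 8^0.6
  = 1.5 * 3.4822
  = 5.22 L/h


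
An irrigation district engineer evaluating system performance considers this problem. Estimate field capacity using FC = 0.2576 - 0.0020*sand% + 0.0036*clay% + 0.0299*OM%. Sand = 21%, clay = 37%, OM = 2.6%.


FC = 0.2576 - 0.0020*21 + 0.0036*37 + 0.0299*2.6
   = 0.2576 - 0.0420 + 0.1332 + 0.0777
   = 0.4265


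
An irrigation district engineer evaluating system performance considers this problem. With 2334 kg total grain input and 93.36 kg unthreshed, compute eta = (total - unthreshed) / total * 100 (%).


eta = (total - unthreshed) / total * 100
    = (2334 - 93.36) / 2334 * 100
    = 2240.64 / 2334 * 100
    = 96%


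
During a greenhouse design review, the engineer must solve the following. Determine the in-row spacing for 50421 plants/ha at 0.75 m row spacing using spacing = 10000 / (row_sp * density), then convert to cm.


spacing = 10000 / (row_sp * density)
        = 10000 / (0.75 * 50421)
        = 10000 / 37815.75
        = 0.26444 m = 26.44 cm


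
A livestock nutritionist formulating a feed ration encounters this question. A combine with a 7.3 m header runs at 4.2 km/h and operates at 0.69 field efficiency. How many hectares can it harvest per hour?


C = w * v * eta_f / 10
  = 7.3 * 4.2 * 0.69 / 10
  = 21.16 / 10
  = 2.12 ha/h


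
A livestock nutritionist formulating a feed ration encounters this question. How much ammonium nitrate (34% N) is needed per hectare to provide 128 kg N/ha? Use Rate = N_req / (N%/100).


Rate = N_required / (N_content / 100)
     = 128 / (34 / 100)
     = 128 / 0.34
     = 376.47 kg/ha


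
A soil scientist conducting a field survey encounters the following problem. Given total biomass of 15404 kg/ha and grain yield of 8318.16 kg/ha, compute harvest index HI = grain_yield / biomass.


HI = grain_yield / biomass
   = 8318.16 / 15404
   = 0.54


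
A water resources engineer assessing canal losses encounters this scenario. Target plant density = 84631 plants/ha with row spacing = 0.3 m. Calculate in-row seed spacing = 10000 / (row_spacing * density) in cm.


spacing = 10000 / (row_sp * density)
        = 10000 / (0.3 * 84631)
        = 10000 / 25389.30
        = 0.39387 m = 39.39 cm


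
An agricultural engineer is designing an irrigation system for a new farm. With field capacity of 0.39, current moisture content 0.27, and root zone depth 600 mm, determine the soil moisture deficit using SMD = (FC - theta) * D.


SMD = (FC - theta) * D
    = (0.39 - 0.27) * 600
    = 0.120 * 600
    = 72 mm


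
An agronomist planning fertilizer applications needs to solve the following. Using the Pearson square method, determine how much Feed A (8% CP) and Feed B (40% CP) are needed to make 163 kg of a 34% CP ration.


parts_A = CP_b - target = 40 - 34 = 6
parts_B = target - CP_a = 34 - 8 = 26
total_parts = 6 + 26 = 32
Feed A = 163 * 6 / 32 = 30.56 kg
Feed B = 163 * 26 / 32 = 132.44 kg

30.56 kg


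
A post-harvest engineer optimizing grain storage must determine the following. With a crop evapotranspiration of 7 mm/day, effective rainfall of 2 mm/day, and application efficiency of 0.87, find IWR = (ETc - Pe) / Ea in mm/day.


IWR = (ETc - Pe) / Ea
    = (7 - 2) / 0.87
    = 5 / 0.87
    = 5.75 mm/day


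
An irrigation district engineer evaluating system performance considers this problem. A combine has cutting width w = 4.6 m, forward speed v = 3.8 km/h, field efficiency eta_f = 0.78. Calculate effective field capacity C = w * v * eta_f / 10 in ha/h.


C = w * v * eta_f / 10
  = 4.6 * 3.8 * 0.78 / 10
  = 13.63 / 10
  = 1.36 ha/h


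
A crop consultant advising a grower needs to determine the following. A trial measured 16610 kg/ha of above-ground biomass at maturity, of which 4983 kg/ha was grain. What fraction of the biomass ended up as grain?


HI = grain_yield / biomass
   = 4983 / 16610
   = 0.30


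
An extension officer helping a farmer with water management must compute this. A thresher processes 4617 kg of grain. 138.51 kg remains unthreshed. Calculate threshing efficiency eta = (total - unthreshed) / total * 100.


eta = (total - unthreshed) / total * 100
    = (4617 - 138.51) / 4617 * 100
    = 4478.49 / 4617 * 100
    = 97%


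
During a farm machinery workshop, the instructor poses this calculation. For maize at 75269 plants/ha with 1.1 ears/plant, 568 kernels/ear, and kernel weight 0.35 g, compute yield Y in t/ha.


Y = density * ears * kernels * kw
  = 75269 * 1.1 * 568 * 0.35 g/ha
  = 16459824.92 g/ha
  = 16459.82 kg/ha = 16.46 t/ha


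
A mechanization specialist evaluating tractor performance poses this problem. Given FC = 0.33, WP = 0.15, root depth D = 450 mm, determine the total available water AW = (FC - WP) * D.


AW = (FC - WP) * D
   = (0.33 - 0.15) * 450
   = 0.18 * 450
   = 81 mm


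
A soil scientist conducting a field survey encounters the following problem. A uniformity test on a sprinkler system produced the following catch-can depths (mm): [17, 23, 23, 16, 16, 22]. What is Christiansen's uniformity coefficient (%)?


xbar = 117 / 6 = 19.500
sum|xi - xbar| = 19
CU = 100 * (1 - 19 / (6 * 19.500))
   = 100 * (1 - 0.1624)
   = 83.76%


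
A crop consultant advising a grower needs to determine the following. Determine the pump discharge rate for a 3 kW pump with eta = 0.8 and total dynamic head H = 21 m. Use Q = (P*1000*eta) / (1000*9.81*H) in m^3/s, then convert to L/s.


Q = (P * 1000 * eta) / (rho * g * H)
  = (3 * 1000 * 0.8) / (1000 * 9.81 * 21)
  = 2400 / 206010
  = 0.01165 m^3/s = 11.65 L/s


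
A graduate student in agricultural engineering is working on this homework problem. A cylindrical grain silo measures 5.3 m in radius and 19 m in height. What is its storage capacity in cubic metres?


V = pi * r^2 * h
  = pi * 5.3^2 * 19
  = pi * 28.09 * 19
  = 1676.70 m^3


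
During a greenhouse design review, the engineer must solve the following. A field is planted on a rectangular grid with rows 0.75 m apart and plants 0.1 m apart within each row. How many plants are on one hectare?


D = 10000 / (row_sp * plant_sp)
  = 10000 / (0.75 * 0.1)
  = 10000 / 0.0750
  = 133333.33 plants/ha


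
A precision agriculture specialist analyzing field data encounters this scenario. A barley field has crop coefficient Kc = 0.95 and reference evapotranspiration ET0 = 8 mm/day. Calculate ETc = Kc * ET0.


ETc = Kc * ET0
    = 0.95 * 8
    = 7.60 mm/day


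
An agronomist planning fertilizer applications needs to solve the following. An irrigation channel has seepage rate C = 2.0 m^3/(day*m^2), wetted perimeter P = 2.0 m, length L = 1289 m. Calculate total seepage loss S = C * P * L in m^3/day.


S = C * P * L
  = 2.0 * 2.0 * 1289
  = 5156 m^3/day


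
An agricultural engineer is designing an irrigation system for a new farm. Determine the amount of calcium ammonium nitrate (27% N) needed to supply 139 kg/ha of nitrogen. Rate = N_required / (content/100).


Rate = N_required / (N_content / 100)
     = 139 / (27 / 100)
     = 139 / 0.27
     = 514.81 kg/ha


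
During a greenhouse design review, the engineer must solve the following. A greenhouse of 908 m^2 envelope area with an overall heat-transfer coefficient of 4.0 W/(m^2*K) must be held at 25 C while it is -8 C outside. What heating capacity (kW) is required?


dT = 25 - (-8) = 33 K
Q = U * A * dT
  = 4.0 * 908 * 33
  = 119856 W = 119.86 kW


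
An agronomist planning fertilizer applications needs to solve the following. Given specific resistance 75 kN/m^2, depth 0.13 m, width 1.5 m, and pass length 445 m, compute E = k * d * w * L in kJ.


E = k * d * w * L
  = 75 * 0.13 * 1.5 * 445
  = 6508.13 kJ


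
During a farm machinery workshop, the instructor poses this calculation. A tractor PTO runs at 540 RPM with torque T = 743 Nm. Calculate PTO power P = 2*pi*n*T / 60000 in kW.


P = 2*pi*n*T / 60000
  = 2*pi * 540 * 743 / 60000
  = 2520939.61 / 60000
  = 42.02 kW


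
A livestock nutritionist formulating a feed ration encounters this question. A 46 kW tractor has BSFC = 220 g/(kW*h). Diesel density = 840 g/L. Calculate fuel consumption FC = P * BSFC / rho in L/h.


FC = P * BSFC / rho_fuel
   = 46 * 220 / 840
   = 10120 / 840
   = 12.05 L/h


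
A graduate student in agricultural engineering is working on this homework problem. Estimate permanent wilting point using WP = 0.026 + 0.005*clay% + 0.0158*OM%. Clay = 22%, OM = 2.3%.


WP = 0.026 + 0.005*22 + 0.0158*2.3
   = 0.026 + 0.1100 + 0.0363
   = 0.1723


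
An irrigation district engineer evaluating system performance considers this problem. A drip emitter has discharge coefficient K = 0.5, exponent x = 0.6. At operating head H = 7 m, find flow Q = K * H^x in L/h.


Q = K * H^x
  = 0.5 * 7^0.6
  = 0.5 * 3.2141
  = 1.61 L/h


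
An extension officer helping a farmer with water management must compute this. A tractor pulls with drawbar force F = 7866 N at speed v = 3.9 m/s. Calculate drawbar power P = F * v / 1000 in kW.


P = F * v / 1000
  = 7866 * 3.9 / 1000
  = 30677.40 / 1000
  = 30.68 kW


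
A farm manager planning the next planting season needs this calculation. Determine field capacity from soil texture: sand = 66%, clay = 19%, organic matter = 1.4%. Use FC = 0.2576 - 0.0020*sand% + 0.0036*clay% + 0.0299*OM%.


FC = 0.2576 - 0.0020*66 + 0.0036*19 + 0.0299*1.4
   = 0.2576 - 0.1320 + 0.0684 + 0.0419
   = 0.2359


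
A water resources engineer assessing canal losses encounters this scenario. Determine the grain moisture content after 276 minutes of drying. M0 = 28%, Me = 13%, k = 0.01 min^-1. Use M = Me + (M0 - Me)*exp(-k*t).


M = Me + (M0 - Me) * e^(-k*t)
  = 13 + (28 - 13) * e^(-0.01*276)
  = 13 + 15 * e^(-2.760)
  = 13 + 15 * 0.06329
  = 13 + 0.9494
  = 13.95%


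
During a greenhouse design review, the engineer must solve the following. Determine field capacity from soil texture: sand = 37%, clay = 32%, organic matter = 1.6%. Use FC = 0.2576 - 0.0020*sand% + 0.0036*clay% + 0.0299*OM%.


FC = 0.2576 - 0.0020*37 + 0.0036*32 + 0.0299*1.6
   = 0.2576 - 0.0740 + 0.1152 + 0.0478
   = 0.3466


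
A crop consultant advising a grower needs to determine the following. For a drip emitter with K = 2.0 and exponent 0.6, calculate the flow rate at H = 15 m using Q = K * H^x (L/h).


Q = K * H^x
  = 2.0 * 15^0.6
  = 2.0 * 5.0776
  = 10.16 L/h


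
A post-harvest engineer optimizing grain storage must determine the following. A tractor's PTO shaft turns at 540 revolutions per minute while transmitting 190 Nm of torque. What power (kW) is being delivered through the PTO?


P = 2*pi*n*T / 60000
  = 2*pi * 540 * 190 / 60000
  = 644654.81 / 60000
  = 10.74 kW


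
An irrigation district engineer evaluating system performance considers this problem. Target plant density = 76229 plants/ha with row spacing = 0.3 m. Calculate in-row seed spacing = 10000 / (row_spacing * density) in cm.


spacing = 10000 / (row_sp * density)
        = 10000 / (0.3 * 76229)
        = 10000 / 22868.70
        = 0.43728 m = 43.73 cm


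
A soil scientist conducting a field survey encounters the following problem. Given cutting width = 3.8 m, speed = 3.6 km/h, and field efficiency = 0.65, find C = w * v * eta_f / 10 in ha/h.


C = w * v * eta_f / 10
  = 3.8 * 3.6 * 0.65 / 10
  = 8.89 / 10
  = 0.89 ha/h


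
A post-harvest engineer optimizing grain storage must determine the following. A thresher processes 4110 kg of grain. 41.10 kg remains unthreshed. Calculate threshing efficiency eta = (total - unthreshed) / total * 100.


eta = (total - unthreshed) / total * 100
    = (4110 - 41.10) / 4110 * 100
    = 4068.90 / 4110 * 100
    = 99%


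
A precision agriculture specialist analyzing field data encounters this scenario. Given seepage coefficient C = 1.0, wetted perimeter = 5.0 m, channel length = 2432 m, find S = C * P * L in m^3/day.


S = C * P * L
  = 1.0 * 5.0 * 2432
  = 12160 m^3/day


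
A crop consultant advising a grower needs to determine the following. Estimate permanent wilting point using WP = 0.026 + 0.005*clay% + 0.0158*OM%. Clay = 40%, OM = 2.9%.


WP = 0.026 + 0.005*40 + 0.0158*2.9
   = 0.026 + 0.2000 + 0.0458
   = 0.2718


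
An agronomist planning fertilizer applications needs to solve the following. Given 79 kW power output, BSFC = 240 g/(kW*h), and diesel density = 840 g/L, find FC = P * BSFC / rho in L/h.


FC = P * BSFC / rho_fuel
   = 79 * 240 / 840
   = 18960 / 840
   = 22.57 L/h


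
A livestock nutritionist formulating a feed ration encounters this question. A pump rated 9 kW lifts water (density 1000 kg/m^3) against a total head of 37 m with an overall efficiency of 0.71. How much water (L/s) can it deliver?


Q = (P * 1000 * eta) / (rho * g * H)
  = (9 * 1000 * 0.71) / (1000 * 9.81 * 37)
  = 6390 / 362970
  = 0.01760 m^3/s = 17.60 L/s


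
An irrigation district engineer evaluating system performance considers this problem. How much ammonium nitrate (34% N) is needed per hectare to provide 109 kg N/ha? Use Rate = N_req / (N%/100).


Rate = N_required / (N_content / 100)
     = 109 / (34 / 100)
     = 109 / 0.34
     = 320.59 kg/ha


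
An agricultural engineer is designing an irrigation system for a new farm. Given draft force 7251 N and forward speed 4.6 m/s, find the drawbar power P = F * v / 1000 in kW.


P = F * v / 1000
  = 7251 * 4.6 / 1000
  = 33354.60 / 1000
  = 33.35 kW


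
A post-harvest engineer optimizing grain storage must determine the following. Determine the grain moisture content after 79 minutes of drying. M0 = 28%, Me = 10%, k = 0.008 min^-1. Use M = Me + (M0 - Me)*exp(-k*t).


M = Me + (M0 - Me) * e^(-k*t)
  = 10 + (28 - 10) * e^(-0.008*79)
  = 10 + 18 * e^(-0.632)
  = 10 + 18 * 0.53153
  = 10 + 9.5675
  = 19.57%


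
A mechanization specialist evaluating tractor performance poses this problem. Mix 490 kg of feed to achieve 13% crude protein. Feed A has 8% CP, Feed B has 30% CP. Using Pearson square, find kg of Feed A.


parts_A = CP_b - target = 30 - 13 = 17
parts_B = target - CP_a = 13 - 8 = 5
total_parts = 17 + 5 = 22
Feed A = 490 * 17 / 22 = 378.64 kg
Feed B = 490 * 5 / 22 = 111.36 kg

378.64 kg


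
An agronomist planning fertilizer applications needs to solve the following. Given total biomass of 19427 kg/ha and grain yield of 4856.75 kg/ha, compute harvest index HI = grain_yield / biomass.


HI = grain_yield / biomass
   = 4856.75 / 19427
   = 0.25


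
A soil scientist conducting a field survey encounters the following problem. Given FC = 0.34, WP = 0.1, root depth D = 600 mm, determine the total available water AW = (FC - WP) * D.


AW = (FC - WP) * D
   = (0.34 - 0.1) * 600
   = 0.24 * 600
   = 144 mm


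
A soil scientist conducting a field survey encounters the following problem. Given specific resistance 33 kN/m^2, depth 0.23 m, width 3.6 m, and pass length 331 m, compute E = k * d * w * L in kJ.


E = k * d * w * L
  = 33 * 0.23 * 3.6 * 331
  = 9044.24 kJ


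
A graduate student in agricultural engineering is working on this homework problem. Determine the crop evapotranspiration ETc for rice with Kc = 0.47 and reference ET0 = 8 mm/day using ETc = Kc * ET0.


ETc = Kc * ET0
    = 0.47 * 8
    = 3.76 mm/day


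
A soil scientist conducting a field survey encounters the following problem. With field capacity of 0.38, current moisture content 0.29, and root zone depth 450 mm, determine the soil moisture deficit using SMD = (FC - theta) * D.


SMD = (FC - theta) * D
    = (0.38 - 0.29) * 450
    = 0.090 * 450
    = 40.50 mm


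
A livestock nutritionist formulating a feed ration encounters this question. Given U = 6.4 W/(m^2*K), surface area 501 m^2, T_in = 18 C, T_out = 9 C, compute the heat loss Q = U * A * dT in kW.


dT = 18 - (9) = 9 K
Q = U * A * dT
  = 6.4 * 501 * 9
  = 28857.60 W = 28.86 kW


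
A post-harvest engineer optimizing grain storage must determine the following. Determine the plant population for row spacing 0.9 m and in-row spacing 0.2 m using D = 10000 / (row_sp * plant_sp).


D = 10000 / (row_sp * plant_sp)
  = 10000 / (0.9 * 0.2)
  = 10000 / 0.1800
  = 55555.56 plants/ha


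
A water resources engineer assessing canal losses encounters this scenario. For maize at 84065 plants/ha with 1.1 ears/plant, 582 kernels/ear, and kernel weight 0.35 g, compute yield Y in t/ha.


Y = density * ears * kernels * kw
  = 84065 * 1.1 * 582 * 0.35 g/ha
  = 18836444.55 g/ha
  = 18836.44 kg/ha = 18.84 t/ha


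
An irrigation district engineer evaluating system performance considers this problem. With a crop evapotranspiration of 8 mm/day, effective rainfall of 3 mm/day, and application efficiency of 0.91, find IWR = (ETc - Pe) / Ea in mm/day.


IWR = (ETc - Pe) / Ea
    = (8 - 3) / 0.91
    = 5 / 0.91
    = 5.49 mm/day


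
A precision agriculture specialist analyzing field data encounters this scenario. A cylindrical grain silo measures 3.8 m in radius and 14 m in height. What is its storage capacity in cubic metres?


V = pi * r^2 * h
  = pi * 3.8^2 * 14
  = pi * 14.44 * 14
  = 635.10 m^3


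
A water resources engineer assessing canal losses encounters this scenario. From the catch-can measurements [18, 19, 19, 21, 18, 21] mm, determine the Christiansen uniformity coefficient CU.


xbar = 116 / 6 = 19.333
sum|xi - xbar| = 6.667
CU = 100 * (1 - 6.667 / (6 * 19.333))
   = 100 * (1 - 0.0575)
   = 94.25%


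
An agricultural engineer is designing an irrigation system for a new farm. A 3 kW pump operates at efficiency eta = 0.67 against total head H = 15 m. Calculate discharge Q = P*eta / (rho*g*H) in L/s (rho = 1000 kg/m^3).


Q = (P * 1000 * eta) / (rho * g * H)
  = (3 * 1000 * 0.67) / (1000 * 9.81 * 15)
  = 2010 / 147150
  = 0.01366 m^3/s = 13.66 L/s


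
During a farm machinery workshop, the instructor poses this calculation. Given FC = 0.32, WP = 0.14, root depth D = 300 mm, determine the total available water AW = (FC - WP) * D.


AW = (FC - WP) * D
   = (0.32 - 0.14) * 300
   = 0.18 * 300
   = 54 mm


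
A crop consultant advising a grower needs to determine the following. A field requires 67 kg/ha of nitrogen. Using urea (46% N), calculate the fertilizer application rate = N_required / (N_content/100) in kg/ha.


Rate = N_required / (N_content / 100)
     = 67 / (46 / 100)
     = 67 / 0.46
     = 145.65 kg/ha


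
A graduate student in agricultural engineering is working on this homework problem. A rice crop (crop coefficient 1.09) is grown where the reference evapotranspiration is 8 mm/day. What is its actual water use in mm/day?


ETc = Kc * ET0
    = 1.09 * 8
    = 8.72 mm/day


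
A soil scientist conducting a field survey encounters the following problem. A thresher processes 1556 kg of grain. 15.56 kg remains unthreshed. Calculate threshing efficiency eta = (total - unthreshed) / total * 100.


eta = (total - unthreshed) / total * 100
    = (1556 - 15.56) / 1556 * 100
    = 1540.44 / 1556 * 100
    = 99%


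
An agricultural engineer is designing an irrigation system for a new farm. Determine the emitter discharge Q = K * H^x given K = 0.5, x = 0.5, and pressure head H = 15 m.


Q = K * H^x
  = 0.5 * 15^0.5
  = 0.5 * 3.8730
  = 1.94 L/h


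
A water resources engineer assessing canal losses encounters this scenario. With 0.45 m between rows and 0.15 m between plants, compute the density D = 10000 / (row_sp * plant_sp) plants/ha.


D = 10000 / (row_sp * plant_sp)
  = 10000 / (0.45 * 0.15)
  = 10000 / 0.0675
  = 148148.15 plants/ha


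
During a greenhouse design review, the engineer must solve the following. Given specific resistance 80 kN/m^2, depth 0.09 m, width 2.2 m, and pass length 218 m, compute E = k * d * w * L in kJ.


E = k * d * w * L
  = 80 * 0.09 * 2.2 * 218
  = 3453.12 kJ


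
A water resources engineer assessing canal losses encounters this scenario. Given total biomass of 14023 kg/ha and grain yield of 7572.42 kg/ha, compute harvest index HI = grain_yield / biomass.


HI = grain_yield / biomass
   = 7572.42 / 14023
   = 0.54


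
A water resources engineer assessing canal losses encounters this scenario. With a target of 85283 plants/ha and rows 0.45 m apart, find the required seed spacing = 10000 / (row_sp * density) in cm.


spacing = 10000 / (row_sp * density)
        = 10000 / (0.45 * 85283)
        = 10000 / 38377.35
        = 0.26057 m = 26.06 cm


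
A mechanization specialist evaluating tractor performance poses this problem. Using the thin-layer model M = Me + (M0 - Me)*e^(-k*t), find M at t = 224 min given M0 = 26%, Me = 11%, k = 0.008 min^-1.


M = Me + (M0 - Me) * e^(-k*t)
  = 11 + (26 - 11) * e^(-0.008*224)
  = 11 + 15 * e^(-1.792)
  = 11 + 15 * 0.16663
  = 11 + 2.4994
  = 13.50%


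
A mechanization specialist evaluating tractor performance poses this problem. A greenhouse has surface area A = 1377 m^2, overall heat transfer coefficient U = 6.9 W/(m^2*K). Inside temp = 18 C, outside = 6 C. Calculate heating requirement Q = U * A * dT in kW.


dT = 18 - (6) = 12 K
Q = U * A * dT
  = 6.9 * 1377 * 12
  = 114015.60 W = 114.02 kW


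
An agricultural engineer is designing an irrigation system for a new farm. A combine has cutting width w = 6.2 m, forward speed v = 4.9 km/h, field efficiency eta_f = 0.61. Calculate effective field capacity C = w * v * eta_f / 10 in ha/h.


C = w * v * eta_f / 10
  = 6.2 * 4.9 * 0.61 / 10
  = 18.53 / 10
  = 1.85 ha/h


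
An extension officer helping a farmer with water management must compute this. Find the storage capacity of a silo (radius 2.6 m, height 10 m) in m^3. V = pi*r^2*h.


V = pi * r^2 * h
  = pi * 2.6^2 * 10
  = pi * 6.76 * 10
  = 212.37 m^3


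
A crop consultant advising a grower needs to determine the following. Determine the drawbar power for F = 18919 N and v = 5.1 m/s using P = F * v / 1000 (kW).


P = F * v / 1000
  = 18919 * 5.1 / 1000
  = 96486.90 / 1000
  = 96.49 kW


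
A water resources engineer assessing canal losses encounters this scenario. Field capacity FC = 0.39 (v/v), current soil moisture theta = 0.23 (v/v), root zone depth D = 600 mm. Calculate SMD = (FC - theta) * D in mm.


SMD = (FC - theta) * D
    = (0.39 - 0.23) * 600
    = 0.160 * 600
    = 96 mm


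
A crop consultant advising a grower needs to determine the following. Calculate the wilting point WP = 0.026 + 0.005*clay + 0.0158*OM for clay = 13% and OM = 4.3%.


WP = 0.026 + 0.005*13 + 0.0158*4.3
   = 0.026 + 0.0650 + 0.0679
   = 0.1589


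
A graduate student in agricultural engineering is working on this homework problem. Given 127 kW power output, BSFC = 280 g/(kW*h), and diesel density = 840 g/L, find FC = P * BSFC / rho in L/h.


FC = P * BSFC / rho_fuel
   = 127 * 280 / 840
   = 35560 / 840
   = 42.33 L/h


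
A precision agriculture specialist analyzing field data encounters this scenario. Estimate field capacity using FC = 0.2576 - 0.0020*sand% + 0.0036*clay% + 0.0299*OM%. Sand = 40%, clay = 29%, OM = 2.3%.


FC = 0.2576 - 0.0020*40 + 0.0036*29 + 0.0299*2.3
   = 0.2576 - 0.0800 + 0.1044 + 0.0688
   = 0.3508


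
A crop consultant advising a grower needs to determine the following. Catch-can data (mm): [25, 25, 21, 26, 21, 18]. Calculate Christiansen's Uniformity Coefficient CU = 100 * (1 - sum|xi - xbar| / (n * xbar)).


xbar = 136 / 6 = 22.667
sum|xi - xbar| = 16
CU = 100 * (1 - 16 / (6 * 22.667))
   = 100 * (1 - 0.1176)
   = 88.24%


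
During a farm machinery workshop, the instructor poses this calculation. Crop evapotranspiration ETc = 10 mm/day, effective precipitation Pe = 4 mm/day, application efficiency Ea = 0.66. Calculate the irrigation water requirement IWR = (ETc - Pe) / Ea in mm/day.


IWR = (ETc - Pe) / Ea
    = (10 - 4) / 0.66
    = 6 / 0.66
    = 9.09 mm/day


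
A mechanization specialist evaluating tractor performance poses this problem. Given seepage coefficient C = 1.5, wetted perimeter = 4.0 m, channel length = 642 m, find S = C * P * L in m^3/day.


S = C * P * L
  = 1.5 * 4.0 * 642
  = 3852 m^3/day


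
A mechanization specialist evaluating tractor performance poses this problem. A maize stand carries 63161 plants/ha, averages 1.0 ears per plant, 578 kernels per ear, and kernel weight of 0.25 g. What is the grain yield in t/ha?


Y = density * ears * kernels * kw
  = 63161 * 1.0 * 578 * 0.25 g/ha
  = 9126764.50 g/ha
  = 9126.76 kg/ha = 9.13 t/ha


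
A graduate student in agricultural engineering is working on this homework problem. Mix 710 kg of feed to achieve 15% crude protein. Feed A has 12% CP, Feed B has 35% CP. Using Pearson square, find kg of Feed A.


parts_A = CP_b - target = 35 - 15 = 20
parts_B = target - CP_a = 15 - 12 = 3
total_parts = 20 + 3 = 23
Feed A = 710 * 20 / 23 = 617.39 kg
Feed B = 710 * 3 / 23 = 92.61 kg

617.39 kg


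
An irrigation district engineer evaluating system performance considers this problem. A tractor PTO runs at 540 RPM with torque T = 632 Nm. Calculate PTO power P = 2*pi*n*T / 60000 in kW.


P = 2*pi*n*T / 60000
  = 2*pi * 540 * 632 / 60000
  = 2144325.48 / 60000
  = 35.74 kW


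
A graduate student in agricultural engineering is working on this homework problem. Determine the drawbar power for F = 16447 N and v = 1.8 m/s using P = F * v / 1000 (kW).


P = F * v / 1000
  = 16447 * 1.8 / 1000
  = 29604.60 / 1000
  = 29.60 kW


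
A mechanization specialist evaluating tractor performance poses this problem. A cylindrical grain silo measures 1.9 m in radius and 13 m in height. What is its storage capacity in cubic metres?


V = pi * r^2 * h
  = pi * 1.9^2 * 13
  = pi * 3.61 * 13
  = 147.43 m^3


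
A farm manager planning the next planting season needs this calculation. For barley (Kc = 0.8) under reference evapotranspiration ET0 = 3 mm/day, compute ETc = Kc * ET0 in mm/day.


ETc = Kc * ET0
    = 0.8 * 3
    = 2.40 mm/day


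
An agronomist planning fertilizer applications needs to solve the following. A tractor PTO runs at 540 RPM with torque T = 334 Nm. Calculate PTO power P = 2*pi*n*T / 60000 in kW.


P = 2*pi*n*T / 60000
  = 2*pi * 540 * 334 / 60000
  = 1133235.30 / 60000
  = 18.89 kW


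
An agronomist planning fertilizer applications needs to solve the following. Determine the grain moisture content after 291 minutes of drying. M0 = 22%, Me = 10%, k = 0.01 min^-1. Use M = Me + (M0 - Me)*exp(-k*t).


M = Me + (M0 - Me) * e^(-k*t)
  = 10 + (22 - 10) * e^(-0.01*291)
  = 10 + 12 * e^(-2.910)
  = 10 + 12 * 0.05448
  = 10 + 0.6537
  = 10.65%


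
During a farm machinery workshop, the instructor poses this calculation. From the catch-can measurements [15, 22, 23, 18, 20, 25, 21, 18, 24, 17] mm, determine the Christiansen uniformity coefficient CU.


xbar = 203 / 10 = 20.300
sum|xi - xbar| = 27
CU = 100 * (1 - 27 / (10 * 20.300))
   = 100 * (1 - 0.1330)
   = 86.70%


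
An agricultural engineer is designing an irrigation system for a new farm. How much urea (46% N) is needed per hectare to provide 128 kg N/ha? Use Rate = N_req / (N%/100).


Rate = N_required / (N_content / 100)
     = 128 / (46 / 100)
     = 128 / 0.46
     = 278.26 kg/ha


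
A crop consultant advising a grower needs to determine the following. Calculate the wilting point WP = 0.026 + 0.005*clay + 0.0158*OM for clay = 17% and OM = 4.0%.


WP = 0.026 + 0.005*17 + 0.0158*4.0
   = 0.026 + 0.0850 + 0.0632
   = 0.1742


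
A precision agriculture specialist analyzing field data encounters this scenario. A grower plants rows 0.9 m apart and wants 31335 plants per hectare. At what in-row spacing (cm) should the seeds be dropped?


spacing = 10000 / (row_sp * density)
        = 10000 / (0.9 * 31335)
        = 10000 / 28201.50
        = 0.35459 m = 35.46 cm


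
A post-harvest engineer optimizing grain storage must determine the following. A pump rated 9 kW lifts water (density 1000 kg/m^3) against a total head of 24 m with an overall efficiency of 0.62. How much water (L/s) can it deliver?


Q = (P * 1000 * eta) / (rho * g * H)
  = (9 * 1000 * 0.62) / (1000 * 9.81 * 24)
  = 5580 / 235440
  = 0.02370 m^3/s = 23.70 L/s


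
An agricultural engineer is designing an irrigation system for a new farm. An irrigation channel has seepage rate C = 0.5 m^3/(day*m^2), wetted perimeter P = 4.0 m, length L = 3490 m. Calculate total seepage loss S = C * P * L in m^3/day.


S = C * P * L
  = 0.5 * 4.0 * 3490
  = 6980 m^3/day


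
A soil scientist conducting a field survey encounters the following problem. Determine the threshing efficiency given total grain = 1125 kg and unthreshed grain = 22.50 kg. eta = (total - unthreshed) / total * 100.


eta = (total - unthreshed) / total * 100
    = (1125 - 22.50) / 1125 * 100
    = 1102.50 / 1125 * 100
    = 98%


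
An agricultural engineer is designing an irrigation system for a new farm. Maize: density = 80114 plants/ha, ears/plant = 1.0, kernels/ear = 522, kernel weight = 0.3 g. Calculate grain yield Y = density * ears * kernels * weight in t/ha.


Y = density * ears * kernels * kw
  = 80114 * 1.0 * 522 * 0.3 g/ha
  = 12545852.40 g/ha
  = 12545.85 kg/ha = 12.55 t/ha


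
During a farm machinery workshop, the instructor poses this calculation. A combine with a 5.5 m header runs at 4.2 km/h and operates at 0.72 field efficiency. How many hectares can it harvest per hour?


C = w * v * eta_f / 10
  = 5.5 * 4.2 * 0.72 / 10
  = 16.63 / 10
  = 1.66 ha/h


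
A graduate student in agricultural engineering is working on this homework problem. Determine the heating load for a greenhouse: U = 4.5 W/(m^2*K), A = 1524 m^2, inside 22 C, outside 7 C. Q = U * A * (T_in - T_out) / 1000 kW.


dT = 22 - (7) = 15 K
Q = U * A * dT
  = 4.5 * 1524 * 15
  = 102870 W = 102.87 kW


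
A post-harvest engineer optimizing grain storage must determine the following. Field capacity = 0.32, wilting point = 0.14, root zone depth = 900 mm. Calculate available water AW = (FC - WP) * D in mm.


AW = (FC - WP) * D
   = (0.32 - 0.14) * 900
   = 0.18 * 900
   = 162 mm


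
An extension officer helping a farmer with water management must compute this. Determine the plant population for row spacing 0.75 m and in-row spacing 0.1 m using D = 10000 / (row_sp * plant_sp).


D = 10000 / (row_sp * plant_sp)
  = 10000 / (0.75 * 0.1)
  = 10000 / 0.0750
  = 133333.33 plants/ha


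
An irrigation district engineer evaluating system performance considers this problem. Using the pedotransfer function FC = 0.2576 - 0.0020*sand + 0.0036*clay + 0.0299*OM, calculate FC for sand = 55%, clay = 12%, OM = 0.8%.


FC = 0.2576 - 0.0020*55 + 0.0036*12 + 0.0299*0.8
   = 0.2576 - 0.1100 + 0.0432 + 0.0239
   = 0.2147


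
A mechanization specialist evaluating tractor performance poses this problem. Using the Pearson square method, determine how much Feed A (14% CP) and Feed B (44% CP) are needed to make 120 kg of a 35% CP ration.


parts_A = CP_b - target = 44 - 35 = 9
parts_B = target - CP_a = 35 - 14 = 21
total_parts = 9 + 21 = 30
Feed A = 120 * 9 / 30 = 36 kg
Feed B = 120 * 21 / 30 = 84 kg

36 kg


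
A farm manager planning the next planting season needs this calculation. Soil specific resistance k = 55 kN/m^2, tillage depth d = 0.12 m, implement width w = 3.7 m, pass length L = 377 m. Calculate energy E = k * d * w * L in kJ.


E = k * d * w * L
  = 55 * 0.12 * 3.7 * 377
  = 9206.34 kJ


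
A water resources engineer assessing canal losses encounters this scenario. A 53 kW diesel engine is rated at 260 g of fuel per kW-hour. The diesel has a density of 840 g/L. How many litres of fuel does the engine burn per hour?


FC = P * BSFC / rho_fuel
   = 53 * 260 / 840
   = 13780 / 840
   = 16.40 L/h


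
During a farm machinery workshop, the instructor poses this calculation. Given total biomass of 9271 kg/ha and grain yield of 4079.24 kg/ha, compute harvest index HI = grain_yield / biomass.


HI = grain_yield / biomass
   = 4079.24 / 9271
   = 0.44


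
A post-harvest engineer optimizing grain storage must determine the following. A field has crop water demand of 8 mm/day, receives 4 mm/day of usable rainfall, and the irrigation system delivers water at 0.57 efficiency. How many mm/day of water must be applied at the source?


IWR = (ETc - Pe) / Ea
    = (8 - 4) / 0.57
    = 4 / 0.57
    = 7.02 mm/day


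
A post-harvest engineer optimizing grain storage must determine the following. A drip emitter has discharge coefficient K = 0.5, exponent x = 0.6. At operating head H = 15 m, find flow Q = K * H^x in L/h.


Q = K * H^x
  = 0.5 * 15^0.6
  = 0.5 * 5.0776
  = 2.54 L/h


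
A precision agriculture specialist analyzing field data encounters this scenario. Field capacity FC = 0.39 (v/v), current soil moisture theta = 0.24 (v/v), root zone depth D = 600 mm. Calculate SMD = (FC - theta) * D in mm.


SMD = (FC - theta) * D
    = (0.39 - 0.24) * 600
    = 0.150 * 600
    = 90 mm


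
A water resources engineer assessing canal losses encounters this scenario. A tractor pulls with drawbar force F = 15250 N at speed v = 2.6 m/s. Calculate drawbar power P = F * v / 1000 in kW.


P = F * v / 1000
  = 15250 * 2.6 / 1000
  = 39650 / 1000
  = 39.65 kW


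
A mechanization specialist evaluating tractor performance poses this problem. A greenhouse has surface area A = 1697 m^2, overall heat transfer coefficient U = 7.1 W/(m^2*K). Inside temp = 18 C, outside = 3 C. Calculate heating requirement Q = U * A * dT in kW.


dT = 18 - (3) = 15 K
Q = U * A * dT
  = 7.1 * 1697 * 15
  = 180730.50 W = 180.73 kW


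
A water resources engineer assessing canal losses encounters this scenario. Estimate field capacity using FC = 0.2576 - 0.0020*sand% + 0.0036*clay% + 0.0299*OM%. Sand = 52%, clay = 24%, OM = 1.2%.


FC = 0.2576 - 0.0020*52 + 0.0036*24 + 0.0299*1.2
   = 0.2576 - 0.1040 + 0.0864 + 0.0359
   = 0.2759


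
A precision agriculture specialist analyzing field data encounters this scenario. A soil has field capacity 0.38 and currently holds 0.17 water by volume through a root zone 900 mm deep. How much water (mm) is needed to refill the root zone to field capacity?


SMD = (FC - theta) * D
    = (0.38 - 0.17) * 900
    = 0.210 * 900
    = 189 mm


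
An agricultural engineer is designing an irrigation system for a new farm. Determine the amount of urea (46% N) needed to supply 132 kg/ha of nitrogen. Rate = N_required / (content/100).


Rate = N_required / (N_content / 100)
     = 132 / (46 / 100)
     = 132 / 0.46
     = 286.96 kg/ha


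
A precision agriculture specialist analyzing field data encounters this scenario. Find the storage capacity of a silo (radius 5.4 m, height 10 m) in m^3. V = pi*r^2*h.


V = pi * r^2 * h
  = pi * 5.4^2 * 10
  = pi * 29.16 * 10
  = 916.09 m^3


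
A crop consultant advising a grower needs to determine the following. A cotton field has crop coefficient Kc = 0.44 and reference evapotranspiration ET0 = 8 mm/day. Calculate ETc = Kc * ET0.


ETc = Kc * ET0
    = 0.44 * 8
    = 3.52 mm/day


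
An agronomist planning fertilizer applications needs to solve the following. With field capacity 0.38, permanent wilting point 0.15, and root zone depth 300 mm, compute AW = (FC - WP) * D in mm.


AW = (FC - WP) * D
   = (0.38 - 0.15) * 300
   = 0.23 * 300
   = 69 mm


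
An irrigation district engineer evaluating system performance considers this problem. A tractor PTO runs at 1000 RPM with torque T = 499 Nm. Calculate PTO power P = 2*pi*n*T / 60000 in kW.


P = 2*pi*n*T / 60000
  = 2*pi * 1000 * 499 / 60000
  = 3135309.47 / 60000
  = 52.26 kW


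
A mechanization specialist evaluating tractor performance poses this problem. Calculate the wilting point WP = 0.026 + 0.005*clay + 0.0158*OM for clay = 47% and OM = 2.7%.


WP = 0.026 + 0.005*47 + 0.0158*2.7
   = 0.026 + 0.2350 + 0.0427
   = 0.3037


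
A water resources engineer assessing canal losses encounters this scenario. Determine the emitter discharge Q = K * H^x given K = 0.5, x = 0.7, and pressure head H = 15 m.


Q = K * H^x
  = 0.5 * 15^0.7
  = 0.5 * 6.6568
  = 3.33 L/h


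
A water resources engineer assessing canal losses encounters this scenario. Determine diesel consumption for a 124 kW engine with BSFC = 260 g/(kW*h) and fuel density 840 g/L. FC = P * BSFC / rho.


FC = P * BSFC / rho_fuel
   = 124 * 260 / 840
   = 32240 / 840
   = 38.38 L/h


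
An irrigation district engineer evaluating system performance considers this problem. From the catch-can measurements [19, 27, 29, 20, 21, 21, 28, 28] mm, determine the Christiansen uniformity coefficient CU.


xbar = 193 / 8 = 24.125
sum|xi - xbar| = 31
CU = 100 * (1 - 31 / (8 * 24.125))
   = 100 * (1 - 0.1606)
   = 83.94%


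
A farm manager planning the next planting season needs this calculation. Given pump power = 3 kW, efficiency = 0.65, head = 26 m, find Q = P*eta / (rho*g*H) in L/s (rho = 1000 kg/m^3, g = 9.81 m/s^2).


Q = (P * 1000 * eta) / (rho * g * H)
  = (3 * 1000 * 0.65) / (1000 * 9.81 * 26)
  = 1950 / 255060
  = 0.00765 m^3/s = 7.65 L/s


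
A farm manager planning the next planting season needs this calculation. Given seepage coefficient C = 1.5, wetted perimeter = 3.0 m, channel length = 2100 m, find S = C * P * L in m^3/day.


S = C * P * L
  = 1.5 * 3.0 * 2100
  = 9450 m^3/day


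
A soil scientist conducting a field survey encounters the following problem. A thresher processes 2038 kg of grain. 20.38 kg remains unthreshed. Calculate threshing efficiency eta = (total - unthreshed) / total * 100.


eta = (total - unthreshed) / total * 100
    = (2038 - 20.38) / 2038 * 100
    = 2017.62 / 2038 * 100
    = 99%
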